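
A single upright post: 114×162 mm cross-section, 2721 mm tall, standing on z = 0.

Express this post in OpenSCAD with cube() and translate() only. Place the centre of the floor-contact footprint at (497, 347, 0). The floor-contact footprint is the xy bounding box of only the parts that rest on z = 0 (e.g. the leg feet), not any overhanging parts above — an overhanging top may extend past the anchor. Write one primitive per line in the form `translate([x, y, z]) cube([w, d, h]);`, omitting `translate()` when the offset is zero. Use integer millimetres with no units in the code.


translate([440, 266, 0]) cube([114, 162, 2721]);


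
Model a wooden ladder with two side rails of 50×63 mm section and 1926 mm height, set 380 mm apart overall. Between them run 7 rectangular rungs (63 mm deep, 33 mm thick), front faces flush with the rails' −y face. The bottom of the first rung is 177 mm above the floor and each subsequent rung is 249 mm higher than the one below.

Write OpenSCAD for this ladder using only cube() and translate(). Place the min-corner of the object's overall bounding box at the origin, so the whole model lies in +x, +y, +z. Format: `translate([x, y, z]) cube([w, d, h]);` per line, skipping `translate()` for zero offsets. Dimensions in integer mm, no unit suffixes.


// rung span = 380 - 2*50 = 280
// rung[k] z = 177 + k*249
cube([50, 63, 1926]);
translate([330, 0, 0]) cube([50, 63, 1926]);
translate([50, 0, 177]) cube([280, 63, 33]);
translate([50, 0, 426]) cube([280, 63, 33]);
translate([50, 0, 675]) cube([280, 63, 33]);
translate([50, 0, 924]) cube([280, 63, 33]);
translate([50, 0, 1173]) cube([280, 63, 33]);
translate([50, 0, 1422]) cube([280, 63, 33]);
translate([50, 0, 1671]) cube([280, 63, 33]);


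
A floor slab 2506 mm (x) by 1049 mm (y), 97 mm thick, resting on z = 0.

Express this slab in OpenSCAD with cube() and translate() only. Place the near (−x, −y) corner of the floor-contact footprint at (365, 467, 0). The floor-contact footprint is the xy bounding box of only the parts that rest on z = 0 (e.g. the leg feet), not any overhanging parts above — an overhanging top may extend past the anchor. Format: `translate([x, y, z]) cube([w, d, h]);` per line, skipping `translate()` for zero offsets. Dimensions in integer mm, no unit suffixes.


translate([365, 467, 0]) cube([2506, 1049, 97]);


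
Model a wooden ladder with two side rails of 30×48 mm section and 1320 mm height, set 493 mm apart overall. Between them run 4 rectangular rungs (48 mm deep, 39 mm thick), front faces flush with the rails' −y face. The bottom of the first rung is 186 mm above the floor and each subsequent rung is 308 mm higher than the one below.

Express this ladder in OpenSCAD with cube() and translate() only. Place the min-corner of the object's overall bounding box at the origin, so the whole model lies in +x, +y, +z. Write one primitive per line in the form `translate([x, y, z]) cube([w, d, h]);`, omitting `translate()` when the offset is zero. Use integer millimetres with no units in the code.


cube([30, 48, 1320]);
translate([463, 0, 0]) cube([30, 48, 1320]);
translate([30, 0, 186]) cube([433, 48, 39]);
translate([30, 0, 494]) cube([433, 48, 39]);
translate([30, 0, 802]) cube([433, 48, 39]);
translate([30, 0, 1110]) cube([433, 48, 39]);


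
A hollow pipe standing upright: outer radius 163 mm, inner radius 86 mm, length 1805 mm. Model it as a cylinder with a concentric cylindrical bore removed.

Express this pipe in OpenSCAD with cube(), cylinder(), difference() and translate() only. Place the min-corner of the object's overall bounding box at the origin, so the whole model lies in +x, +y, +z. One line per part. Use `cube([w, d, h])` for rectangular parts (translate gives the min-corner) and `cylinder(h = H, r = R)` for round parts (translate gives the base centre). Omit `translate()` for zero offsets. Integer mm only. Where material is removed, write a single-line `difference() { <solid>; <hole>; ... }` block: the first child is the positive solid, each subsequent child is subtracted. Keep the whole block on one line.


difference() { translate([163, 163, 0]) cylinder(h = 1805, r = 163); translate([163, 163, 0]) cylinder(h = 1805, r = 86); }


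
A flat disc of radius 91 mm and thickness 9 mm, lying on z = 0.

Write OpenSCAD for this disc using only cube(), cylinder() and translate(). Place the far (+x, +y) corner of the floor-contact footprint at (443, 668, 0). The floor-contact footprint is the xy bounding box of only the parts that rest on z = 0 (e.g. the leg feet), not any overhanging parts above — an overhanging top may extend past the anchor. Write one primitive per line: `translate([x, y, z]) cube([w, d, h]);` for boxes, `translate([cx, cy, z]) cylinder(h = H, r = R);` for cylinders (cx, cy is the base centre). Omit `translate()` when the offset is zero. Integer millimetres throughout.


translate([352, 577, 0]) cylinder(h = 9, r = 91);


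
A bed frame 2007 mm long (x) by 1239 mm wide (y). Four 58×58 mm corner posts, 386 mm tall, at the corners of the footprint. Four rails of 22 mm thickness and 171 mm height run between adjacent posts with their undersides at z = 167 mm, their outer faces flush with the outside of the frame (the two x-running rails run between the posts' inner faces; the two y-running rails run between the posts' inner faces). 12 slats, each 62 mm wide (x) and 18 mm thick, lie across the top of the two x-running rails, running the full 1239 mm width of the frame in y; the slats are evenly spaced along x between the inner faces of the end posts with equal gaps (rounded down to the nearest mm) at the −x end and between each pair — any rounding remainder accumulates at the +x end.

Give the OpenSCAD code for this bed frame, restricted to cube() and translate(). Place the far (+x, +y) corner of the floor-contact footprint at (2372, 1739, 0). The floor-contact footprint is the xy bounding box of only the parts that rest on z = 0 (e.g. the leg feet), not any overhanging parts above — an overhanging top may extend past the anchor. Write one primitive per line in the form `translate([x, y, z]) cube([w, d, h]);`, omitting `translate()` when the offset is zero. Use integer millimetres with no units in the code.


translate([365, 500, 0]) cube([58, 58, 386]);
translate([365, 1681, 0]) cube([58, 58, 386]);
translate([2314, 500, 0]) cube([58, 58, 386]);
translate([2314, 1681, 0]) cube([58, 58, 386]);
translate([423, 500, 167]) cube([1891, 22, 171]);
translate([423, 1717, 167]) cube([1891, 22, 171]);
translate([365, 558, 167]) cube([22, 1123, 171]);
translate([2350, 558, 167]) cube([22, 1123, 171]);
translate([511, 500, 338]) cube([62, 1239, 18]);
translate([661, 500, 338]) cube([62, 1239, 18]);
translate([811, 500, 338]) cube([62, 1239, 18]);
translate([961, 500, 338]) cube([62, 1239, 18]);
translate([1111, 500, 338]) cube([62, 1239, 18]);
translate([1261, 500, 338]) cube([62, 1239, 18]);
translate([1411, 500, 338]) cube([62, 1239, 18]);
translate([1561, 500, 338]) cube([62, 1239, 18]);
translate([1711, 500, 338]) cube([62, 1239, 18]);
translate([1861, 500, 338]) cube([62, 1239, 18]);
translate([2011, 500, 338]) cube([62, 1239, 18]);
translate([2161, 500, 338]) cube([62, 1239, 18]);


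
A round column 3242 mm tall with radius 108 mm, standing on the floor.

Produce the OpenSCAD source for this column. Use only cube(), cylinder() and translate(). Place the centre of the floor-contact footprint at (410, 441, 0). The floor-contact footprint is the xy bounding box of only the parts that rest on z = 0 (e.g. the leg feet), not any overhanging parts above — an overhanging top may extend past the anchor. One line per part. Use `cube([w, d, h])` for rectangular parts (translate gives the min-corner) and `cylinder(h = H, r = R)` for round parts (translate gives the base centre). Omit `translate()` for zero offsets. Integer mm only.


translate([410, 441, 0]) cylinder(h = 3242, r = 108);


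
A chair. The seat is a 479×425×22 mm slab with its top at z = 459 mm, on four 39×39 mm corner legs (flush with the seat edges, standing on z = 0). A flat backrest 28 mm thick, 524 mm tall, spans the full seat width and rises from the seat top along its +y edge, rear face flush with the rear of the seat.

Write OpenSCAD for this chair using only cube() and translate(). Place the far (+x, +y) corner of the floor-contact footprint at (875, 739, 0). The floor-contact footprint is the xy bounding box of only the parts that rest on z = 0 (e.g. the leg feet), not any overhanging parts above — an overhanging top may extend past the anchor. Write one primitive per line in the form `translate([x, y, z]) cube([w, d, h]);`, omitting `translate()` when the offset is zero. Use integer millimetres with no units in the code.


translate([396, 314, 437]) cube([479, 425, 22]);
translate([396, 314, 0]) cube([39, 39, 437]);
translate([836, 314, 0]) cube([39, 39, 437]);
translate([396, 700, 0]) cube([39, 39, 437]);
translate([836, 700, 0]) cube([39, 39, 437]);
translate([396, 711, 459]) cube([479, 28, 524]);


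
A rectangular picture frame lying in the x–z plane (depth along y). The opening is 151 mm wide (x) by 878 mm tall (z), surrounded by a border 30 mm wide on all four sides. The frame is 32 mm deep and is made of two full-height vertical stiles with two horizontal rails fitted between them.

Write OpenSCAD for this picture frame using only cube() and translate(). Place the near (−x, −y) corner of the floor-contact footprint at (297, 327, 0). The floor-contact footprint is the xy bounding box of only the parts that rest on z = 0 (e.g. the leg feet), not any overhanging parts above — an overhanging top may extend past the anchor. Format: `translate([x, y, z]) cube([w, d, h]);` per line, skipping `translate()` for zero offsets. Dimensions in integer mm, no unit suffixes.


translate([297, 327, 0]) cube([30, 32, 938]);
translate([478, 327, 0]) cube([30, 32, 938]);
translate([327, 327, 0]) cube([151, 32, 30]);
translate([327, 327, 908]) cube([151, 32, 30]);


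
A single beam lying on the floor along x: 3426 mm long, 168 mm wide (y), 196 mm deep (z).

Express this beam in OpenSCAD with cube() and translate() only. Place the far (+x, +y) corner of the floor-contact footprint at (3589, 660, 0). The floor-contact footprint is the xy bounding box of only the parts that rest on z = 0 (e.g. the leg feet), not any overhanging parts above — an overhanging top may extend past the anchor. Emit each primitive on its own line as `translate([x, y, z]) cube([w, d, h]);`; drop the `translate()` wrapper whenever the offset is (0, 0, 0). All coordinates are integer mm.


translate([163, 492, 0]) cube([3426, 168, 196]);


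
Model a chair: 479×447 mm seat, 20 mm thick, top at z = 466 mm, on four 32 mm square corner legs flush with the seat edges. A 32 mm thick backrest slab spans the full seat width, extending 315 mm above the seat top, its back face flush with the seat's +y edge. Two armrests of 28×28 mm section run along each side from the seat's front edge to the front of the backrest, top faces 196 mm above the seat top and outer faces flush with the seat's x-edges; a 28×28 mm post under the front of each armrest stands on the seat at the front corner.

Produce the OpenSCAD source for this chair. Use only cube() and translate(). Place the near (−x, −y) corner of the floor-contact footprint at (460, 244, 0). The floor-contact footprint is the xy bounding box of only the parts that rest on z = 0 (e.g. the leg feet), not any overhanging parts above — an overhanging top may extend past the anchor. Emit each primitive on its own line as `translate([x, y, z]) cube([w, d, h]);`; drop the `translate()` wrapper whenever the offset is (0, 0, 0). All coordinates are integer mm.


translate([460, 244, 446]) cube([479, 447, 20]);
translate([460, 244, 0]) cube([32, 32, 446]);
translate([907, 244, 0]) cube([32, 32, 446]);
translate([460, 659, 0]) cube([32, 32, 446]);
translate([907, 659, 0]) cube([32, 32, 446]);
translate([460, 659, 466]) cube([479, 32, 315]);
translate([460, 244, 634]) cube([28, 415, 28]);
translate([911, 244, 634]) cube([28, 415, 28]);
translate([460, 244, 466]) cube([28, 28, 168]);
translate([911, 244, 466]) cube([28, 28, 168]);


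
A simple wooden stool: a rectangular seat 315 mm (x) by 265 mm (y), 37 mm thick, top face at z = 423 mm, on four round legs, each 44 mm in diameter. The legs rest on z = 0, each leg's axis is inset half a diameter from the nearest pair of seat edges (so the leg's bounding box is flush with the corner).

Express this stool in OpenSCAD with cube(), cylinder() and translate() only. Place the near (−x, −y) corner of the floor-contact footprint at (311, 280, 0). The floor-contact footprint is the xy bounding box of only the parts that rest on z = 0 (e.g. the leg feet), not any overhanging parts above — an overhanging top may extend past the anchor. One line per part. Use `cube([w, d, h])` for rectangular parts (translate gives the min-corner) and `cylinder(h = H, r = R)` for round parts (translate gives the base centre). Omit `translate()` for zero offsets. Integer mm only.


translate([311, 280, 386]) cube([315, 265, 37]);
translate([333, 302, 0]) cylinder(h = 386, r = 22);
translate([604, 302, 0]) cylinder(h = 386, r = 22);
translate([333, 523, 0]) cylinder(h = 386, r = 22);
translate([604, 523, 0]) cylinder(h = 386, r = 22);


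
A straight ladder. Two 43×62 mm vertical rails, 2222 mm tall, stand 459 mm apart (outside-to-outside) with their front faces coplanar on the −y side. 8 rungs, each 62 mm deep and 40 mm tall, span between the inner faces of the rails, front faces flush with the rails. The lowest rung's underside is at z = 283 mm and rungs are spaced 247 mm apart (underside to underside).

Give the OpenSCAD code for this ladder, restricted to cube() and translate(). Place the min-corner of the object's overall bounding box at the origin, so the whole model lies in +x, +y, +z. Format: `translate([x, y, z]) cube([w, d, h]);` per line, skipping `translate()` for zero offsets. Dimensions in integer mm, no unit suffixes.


// rung span = 459 - 2*43 = 373
// rung[k] z = 283 + k*247
cube([43, 62, 2222]);
translate([416, 0, 0]) cube([43, 62, 2222]);
translate([43, 0, 283]) cube([373, 62, 40]);
translate([43, 0, 530]) cube([373, 62, 40]);
translate([43, 0, 777]) cube([373, 62, 40]);
translate([43, 0, 1024]) cube([373, 62, 40]);
translate([43, 0, 1271]) cube([373, 62, 40]);
translate([43, 0, 1518]) cube([373, 62, 40]);
translate([43, 0, 1765]) cube([373, 62, 40]);
translate([43, 0, 2012]) cube([373, 62, 40]);


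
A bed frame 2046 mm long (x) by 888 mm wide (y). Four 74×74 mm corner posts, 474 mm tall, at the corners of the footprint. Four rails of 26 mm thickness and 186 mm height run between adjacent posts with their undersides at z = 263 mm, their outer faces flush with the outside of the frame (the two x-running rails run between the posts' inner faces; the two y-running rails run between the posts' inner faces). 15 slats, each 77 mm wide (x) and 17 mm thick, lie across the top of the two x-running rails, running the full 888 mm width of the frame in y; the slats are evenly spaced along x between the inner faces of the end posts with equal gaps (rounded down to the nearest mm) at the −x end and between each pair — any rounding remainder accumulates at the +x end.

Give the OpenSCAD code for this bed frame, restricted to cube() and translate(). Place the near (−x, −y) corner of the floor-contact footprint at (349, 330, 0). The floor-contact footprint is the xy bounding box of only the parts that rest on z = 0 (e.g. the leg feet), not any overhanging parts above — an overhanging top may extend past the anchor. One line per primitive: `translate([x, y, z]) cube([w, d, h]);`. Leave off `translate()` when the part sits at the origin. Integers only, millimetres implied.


translate([349, 330, 0]) cube([74, 74, 474]);
translate([349, 1144, 0]) cube([74, 74, 474]);
translate([2321, 330, 0]) cube([74, 74, 474]);
translate([2321, 1144, 0]) cube([74, 74, 474]);
translate([423, 330, 263]) cube([1898, 26, 186]);
translate([423, 1192, 263]) cube([1898, 26, 186]);
translate([349, 404, 263]) cube([26, 740, 186]);
translate([2369, 404, 263]) cube([26, 740, 186]);
translate([469, 330, 449]) cube([77, 888, 17]);
translate([592, 330, 449]) cube([77, 888, 17]);
translate([715, 330, 449]) cube([77, 888, 17]);
translate([838, 330, 449]) cube([77, 888, 17]);
translate([961, 330, 449]) cube([77, 888, 17]);
translate([1084, 330, 449]) cube([77, 888, 17]);
translate([1207, 330, 449]) cube([77, 888, 17]);
translate([1330, 330, 449]) cube([77, 888, 17]);
translate([1453, 330, 449]) cube([77, 888, 17]);
translate([1576, 330, 449]) cube([77, 888, 17]);
translate([1699, 330, 449]) cube([77, 888, 17]);
translate([1822, 330, 449]) cube([77, 888, 17]);
translate([1945, 330, 449]) cube([77, 888, 17]);
translate([2068, 330, 449]) cube([77, 888, 17]);
translate([2191, 330, 449]) cube([77, 888, 17]);


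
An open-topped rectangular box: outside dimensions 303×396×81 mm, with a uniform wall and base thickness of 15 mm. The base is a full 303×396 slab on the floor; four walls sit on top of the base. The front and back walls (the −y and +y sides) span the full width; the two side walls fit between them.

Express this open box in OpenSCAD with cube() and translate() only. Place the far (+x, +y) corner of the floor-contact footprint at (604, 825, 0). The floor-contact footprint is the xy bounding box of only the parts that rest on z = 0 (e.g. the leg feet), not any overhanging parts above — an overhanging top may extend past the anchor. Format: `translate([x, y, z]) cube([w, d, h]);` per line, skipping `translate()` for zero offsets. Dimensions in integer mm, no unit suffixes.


translate([301, 429, 0]) cube([303, 396, 15]);
translate([301, 429, 15]) cube([303, 15, 66]);
translate([301, 810, 15]) cube([303, 15, 66]);
translate([301, 444, 15]) cube([15, 366, 66]);
translate([589, 444, 15]) cube([15, 366, 66]);


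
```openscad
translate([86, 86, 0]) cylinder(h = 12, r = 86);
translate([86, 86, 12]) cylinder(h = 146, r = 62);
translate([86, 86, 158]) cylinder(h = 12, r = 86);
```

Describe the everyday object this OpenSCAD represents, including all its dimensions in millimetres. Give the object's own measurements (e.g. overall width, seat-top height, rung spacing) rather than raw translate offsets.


A spool: two coaxial disc flanges of radius 86 mm and thickness 12 mm, joined by a core cylinder of radius 62 mm and height 146 mm. The lower flange rests on z = 0 and the three cylinders share a vertical axis.


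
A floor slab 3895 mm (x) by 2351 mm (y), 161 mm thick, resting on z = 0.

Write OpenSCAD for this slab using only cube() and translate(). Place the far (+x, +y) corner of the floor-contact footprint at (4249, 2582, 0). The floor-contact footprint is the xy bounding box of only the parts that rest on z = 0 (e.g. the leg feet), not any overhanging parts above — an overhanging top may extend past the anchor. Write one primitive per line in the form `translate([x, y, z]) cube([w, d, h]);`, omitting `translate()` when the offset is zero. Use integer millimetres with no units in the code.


translate([354, 231, 0]) cube([3895, 2351, 161]);


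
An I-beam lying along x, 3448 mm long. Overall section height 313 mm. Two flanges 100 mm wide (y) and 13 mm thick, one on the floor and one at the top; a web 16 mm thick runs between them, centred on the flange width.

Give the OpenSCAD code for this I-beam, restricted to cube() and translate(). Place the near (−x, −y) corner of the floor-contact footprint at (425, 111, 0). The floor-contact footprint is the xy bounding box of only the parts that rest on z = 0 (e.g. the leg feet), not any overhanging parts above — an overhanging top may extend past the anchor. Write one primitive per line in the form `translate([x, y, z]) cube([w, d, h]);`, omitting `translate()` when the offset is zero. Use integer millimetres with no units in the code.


translate([425, 111, 0]) cube([3448, 100, 13]);
translate([425, 153, 13]) cube([3448, 16, 287]);
translate([425, 111, 300]) cube([3448, 100, 13]);


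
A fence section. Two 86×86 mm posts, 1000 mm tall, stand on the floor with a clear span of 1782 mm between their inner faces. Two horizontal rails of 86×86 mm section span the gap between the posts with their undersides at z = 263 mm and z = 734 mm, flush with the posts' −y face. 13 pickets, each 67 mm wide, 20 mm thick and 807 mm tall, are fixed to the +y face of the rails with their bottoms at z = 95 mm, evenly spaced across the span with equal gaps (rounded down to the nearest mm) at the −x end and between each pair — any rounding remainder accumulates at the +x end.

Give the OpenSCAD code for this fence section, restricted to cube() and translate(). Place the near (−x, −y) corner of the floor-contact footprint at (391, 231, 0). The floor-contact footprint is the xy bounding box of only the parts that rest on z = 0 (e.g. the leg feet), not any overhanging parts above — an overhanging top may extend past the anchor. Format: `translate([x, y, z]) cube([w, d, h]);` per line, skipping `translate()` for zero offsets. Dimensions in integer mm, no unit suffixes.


translate([391, 231, 0]) cube([86, 86, 1000]);
translate([2259, 231, 0]) cube([86, 86, 1000]);
translate([477, 231, 263]) cube([1782, 86, 86]);
translate([477, 231, 734]) cube([1782, 86, 86]);
translate([542, 317, 95]) cube([67, 20, 807]);
translate([674, 317, 95]) cube([67, 20, 807]);
translate([806, 317, 95]) cube([67, 20, 807]);
translate([938, 317, 95]) cube([67, 20, 807]);
translate([1070, 317, 95]) cube([67, 20, 807]);
translate([1202, 317, 95]) cube([67, 20, 807]);
translate([1334, 317, 95]) cube([67, 20, 807]);
translate([1466, 317, 95]) cube([67, 20, 807]);
translate([1598, 317, 95]) cube([67, 20, 807]);
translate([1730, 317, 95]) cube([67, 20, 807]);
translate([1862, 317, 95]) cube([67, 20, 807]);
translate([1994, 317, 95]) cube([67, 20, 807]);
translate([2126, 317, 95]) cube([67, 20, 807]);


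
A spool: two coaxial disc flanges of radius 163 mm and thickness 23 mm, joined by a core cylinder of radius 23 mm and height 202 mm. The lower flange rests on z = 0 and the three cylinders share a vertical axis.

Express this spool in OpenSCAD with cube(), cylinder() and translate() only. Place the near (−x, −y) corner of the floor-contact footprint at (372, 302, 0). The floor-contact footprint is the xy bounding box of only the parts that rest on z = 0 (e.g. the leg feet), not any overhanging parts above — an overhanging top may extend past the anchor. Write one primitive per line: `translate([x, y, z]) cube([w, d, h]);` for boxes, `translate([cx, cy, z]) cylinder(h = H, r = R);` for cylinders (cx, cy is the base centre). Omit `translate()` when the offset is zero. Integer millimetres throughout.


translate([535, 465, 0]) cylinder(h = 23, r = 163);
translate([535, 465, 23]) cylinder(h = 202, r = 23);
translate([535, 465, 225]) cylinder(h = 23, r = 163);


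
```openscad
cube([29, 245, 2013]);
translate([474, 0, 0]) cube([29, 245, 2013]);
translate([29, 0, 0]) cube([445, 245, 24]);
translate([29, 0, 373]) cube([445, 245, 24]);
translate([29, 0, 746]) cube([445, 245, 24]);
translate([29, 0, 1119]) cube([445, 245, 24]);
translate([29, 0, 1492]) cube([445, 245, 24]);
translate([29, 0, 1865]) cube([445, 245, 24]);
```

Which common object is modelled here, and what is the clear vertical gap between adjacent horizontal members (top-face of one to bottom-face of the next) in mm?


A bookshelf. The clear shelf gap is 349 mm.

Two tall side panels with 6 horizontal boards between them — a bookshelf. The first two shelf undersides are at z = 0 and z = 373; with shelf thickness 24, the clear gap is 373 − 0 − 24 = 349 mm.


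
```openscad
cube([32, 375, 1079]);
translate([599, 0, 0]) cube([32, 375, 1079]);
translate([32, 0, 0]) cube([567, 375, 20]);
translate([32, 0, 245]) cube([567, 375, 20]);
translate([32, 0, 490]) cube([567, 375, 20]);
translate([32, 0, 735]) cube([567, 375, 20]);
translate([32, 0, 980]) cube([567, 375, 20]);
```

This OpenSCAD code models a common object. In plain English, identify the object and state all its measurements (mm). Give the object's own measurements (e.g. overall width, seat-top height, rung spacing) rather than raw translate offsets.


An open bookshelf. Two side panels, each 32 mm thick, 375 mm deep and 1079 mm tall, stand 631 mm apart (outside-to-outside). Between them sit 5 shelves, each 20 mm thick and 375 mm deep, spanning the full gap between the sides. The bottom shelf rests on the floor (its underside at z = 0) and the clear gap between one shelf's top and the next shelf's underside is 225 mm.


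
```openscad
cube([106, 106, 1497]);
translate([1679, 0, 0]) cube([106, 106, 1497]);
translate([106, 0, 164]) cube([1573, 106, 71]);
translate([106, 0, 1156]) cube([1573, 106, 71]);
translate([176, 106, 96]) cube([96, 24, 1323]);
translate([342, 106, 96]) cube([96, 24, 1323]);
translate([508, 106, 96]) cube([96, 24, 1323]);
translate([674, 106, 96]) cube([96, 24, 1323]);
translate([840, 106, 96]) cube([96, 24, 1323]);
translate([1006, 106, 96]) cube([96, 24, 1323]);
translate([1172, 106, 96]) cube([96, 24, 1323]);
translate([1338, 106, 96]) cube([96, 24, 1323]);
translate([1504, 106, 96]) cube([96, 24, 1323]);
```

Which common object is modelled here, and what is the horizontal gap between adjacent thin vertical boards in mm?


A fence section. The picket gap is 70 mm.

Two posts, two rails, 9 pickets — a fence section. Span 1573 mm holds 9 pickets of 96 mm with 10 equal gaps: ⌊(1573 − 9·96) / 10⌋ = 70 mm.


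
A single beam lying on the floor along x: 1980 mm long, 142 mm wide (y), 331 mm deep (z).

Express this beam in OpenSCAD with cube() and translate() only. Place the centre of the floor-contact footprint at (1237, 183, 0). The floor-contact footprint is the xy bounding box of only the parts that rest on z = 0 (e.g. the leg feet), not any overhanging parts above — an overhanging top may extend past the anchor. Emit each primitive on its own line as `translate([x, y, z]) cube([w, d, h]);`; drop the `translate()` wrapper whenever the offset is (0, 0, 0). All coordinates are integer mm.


translate([247, 112, 0]) cube([1980, 142, 331]);


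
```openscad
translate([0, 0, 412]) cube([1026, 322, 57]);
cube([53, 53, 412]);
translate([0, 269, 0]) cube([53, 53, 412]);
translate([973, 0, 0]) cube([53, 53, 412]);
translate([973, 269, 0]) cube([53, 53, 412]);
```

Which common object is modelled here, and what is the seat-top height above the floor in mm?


A bench. The seat-top height is 469 mm.

A long slab on four corner posts — a bench. The slab sits at z = 412 with thickness 57, so the top is 412 + 57 = 469 mm.


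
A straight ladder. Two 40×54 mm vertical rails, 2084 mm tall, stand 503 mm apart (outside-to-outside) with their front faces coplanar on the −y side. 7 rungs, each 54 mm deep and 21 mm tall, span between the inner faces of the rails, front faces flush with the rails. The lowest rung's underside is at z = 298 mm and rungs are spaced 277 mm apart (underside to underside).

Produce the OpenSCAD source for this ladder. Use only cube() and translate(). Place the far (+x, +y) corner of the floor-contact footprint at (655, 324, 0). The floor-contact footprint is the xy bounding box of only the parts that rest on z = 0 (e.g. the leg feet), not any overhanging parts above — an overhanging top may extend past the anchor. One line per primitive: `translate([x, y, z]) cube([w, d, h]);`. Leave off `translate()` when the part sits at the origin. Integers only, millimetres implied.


translate([152, 270, 0]) cube([40, 54, 2084]);
translate([615, 270, 0]) cube([40, 54, 2084]);
translate([192, 270, 298]) cube([423, 54, 21]);
translate([192, 270, 575]) cube([423, 54, 21]);
translate([192, 270, 852]) cube([423, 54, 21]);
translate([192, 270, 1129]) cube([423, 54, 21]);
translate([192, 270, 1406]) cube([423, 54, 21]);
translate([192, 270, 1683]) cube([423, 54, 21]);
translate([192, 270, 1960]) cube([423, 54, 21]);


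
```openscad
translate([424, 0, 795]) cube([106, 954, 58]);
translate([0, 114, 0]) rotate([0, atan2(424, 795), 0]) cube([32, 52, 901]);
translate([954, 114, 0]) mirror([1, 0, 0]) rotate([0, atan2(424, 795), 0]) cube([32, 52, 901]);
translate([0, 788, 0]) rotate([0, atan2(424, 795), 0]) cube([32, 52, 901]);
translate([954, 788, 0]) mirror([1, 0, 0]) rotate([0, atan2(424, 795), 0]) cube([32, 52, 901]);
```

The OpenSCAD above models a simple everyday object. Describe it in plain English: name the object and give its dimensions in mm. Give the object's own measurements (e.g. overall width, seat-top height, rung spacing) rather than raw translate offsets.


A sawhorse. A 106×954×58 mm beam (x, y, z) sits on two A-frame leg pairs. Each pair is two raked legs of 32×52 mm section (52 mm along y) splaying symmetrically in x. Each leg rises 795 mm vertically over 424 mm of horizontal reach and is 901 mm long along its own axis. Every leg's outer bottom edge rests on the floor and its outer top edge meets a bottom edge of the beam — the left legs (tilting toward +x) meet the beam's −x bottom edge, the right legs (their mirror images, tilting toward −x) meet its +x bottom edge — so the leg tops tuck under the beam, the beam's underside is 795 mm above the floor, and the feet are 954 mm apart outside-to-outside with the beam centred between them. The two leg pairs are set in 114 mm from either end of the beam.


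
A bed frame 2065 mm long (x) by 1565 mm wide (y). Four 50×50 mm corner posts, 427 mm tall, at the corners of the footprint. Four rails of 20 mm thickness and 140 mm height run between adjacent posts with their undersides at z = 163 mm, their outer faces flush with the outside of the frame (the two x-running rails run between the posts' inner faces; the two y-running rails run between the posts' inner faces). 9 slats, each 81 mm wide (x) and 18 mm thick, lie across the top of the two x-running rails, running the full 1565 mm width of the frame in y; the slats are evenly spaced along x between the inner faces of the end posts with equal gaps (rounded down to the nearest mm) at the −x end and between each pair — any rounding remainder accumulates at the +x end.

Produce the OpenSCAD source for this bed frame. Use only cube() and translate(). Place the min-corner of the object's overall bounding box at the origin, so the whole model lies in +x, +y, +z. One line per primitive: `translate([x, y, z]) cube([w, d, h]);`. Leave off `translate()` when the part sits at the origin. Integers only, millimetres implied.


cube([50, 50, 427]);
translate([0, 1515, 0]) cube([50, 50, 427]);
translate([2015, 0, 0]) cube([50, 50, 427]);
translate([2015, 1515, 0]) cube([50, 50, 427]);
translate([50, 0, 163]) cube([1965, 20, 140]);
translate([50, 1545, 163]) cube([1965, 20, 140]);
translate([0, 50, 163]) cube([20, 1465, 140]);
translate([2045, 50, 163]) cube([20, 1465, 140]);
translate([173, 0, 303]) cube([81, 1565, 18]);
translate([377, 0, 303]) cube([81, 1565, 18]);
translate([581, 0, 303]) cube([81, 1565, 18]);
translate([785, 0, 303]) cube([81, 1565, 18]);
translate([989, 0, 303]) cube([81, 1565, 18]);
translate([1193, 0, 303]) cube([81, 1565, 18]);
translate([1397, 0, 303]) cube([81, 1565, 18]);
translate([1601, 0, 303]) cube([81, 1565, 18]);
translate([1805, 0, 303]) cube([81, 1565, 18]);


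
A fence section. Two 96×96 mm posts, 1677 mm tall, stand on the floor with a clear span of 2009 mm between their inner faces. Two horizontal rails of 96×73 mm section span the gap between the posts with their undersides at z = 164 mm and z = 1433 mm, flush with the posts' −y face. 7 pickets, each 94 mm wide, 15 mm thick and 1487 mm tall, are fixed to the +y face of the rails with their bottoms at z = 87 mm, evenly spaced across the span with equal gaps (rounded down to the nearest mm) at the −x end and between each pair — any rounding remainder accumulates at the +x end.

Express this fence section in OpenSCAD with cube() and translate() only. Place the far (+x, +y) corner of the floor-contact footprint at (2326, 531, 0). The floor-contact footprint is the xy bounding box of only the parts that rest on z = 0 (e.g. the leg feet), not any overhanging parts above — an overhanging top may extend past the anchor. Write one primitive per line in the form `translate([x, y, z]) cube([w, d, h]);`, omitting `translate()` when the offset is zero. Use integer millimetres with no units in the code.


translate([125, 435, 0]) cube([96, 96, 1677]);
translate([2230, 435, 0]) cube([96, 96, 1677]);
translate([221, 435, 164]) cube([2009, 96, 73]);
translate([221, 435, 1433]) cube([2009, 96, 73]);
translate([389, 531, 87]) cube([94, 15, 1487]);
translate([651, 531, 87]) cube([94, 15, 1487]);
translate([913, 531, 87]) cube([94, 15, 1487]);
translate([1175, 531, 87]) cube([94, 15, 1487]);
translate([1437, 531, 87]) cube([94, 15, 1487]);
translate([1699, 531, 87]) cube([94, 15, 1487]);
translate([1961, 531, 87]) cube([94, 15, 1487]);


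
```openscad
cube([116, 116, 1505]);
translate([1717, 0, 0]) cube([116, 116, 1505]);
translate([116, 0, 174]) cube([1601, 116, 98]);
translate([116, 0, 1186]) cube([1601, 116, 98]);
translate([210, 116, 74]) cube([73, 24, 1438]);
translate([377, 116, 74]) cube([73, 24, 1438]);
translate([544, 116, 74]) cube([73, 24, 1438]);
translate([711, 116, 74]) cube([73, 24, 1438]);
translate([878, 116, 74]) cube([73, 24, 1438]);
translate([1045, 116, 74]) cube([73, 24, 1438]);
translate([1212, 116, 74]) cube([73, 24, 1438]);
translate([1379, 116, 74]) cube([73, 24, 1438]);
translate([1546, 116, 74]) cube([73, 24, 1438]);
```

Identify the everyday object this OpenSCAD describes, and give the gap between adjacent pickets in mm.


A fence section. The picket gap is 94 mm.

Two posts, two rails, 9 pickets — a fence section. Span 1601 mm holds 9 pickets of 73 mm with 10 equal gaps: ⌊(1601 − 9·73) / 10⌋ = 94 mm.


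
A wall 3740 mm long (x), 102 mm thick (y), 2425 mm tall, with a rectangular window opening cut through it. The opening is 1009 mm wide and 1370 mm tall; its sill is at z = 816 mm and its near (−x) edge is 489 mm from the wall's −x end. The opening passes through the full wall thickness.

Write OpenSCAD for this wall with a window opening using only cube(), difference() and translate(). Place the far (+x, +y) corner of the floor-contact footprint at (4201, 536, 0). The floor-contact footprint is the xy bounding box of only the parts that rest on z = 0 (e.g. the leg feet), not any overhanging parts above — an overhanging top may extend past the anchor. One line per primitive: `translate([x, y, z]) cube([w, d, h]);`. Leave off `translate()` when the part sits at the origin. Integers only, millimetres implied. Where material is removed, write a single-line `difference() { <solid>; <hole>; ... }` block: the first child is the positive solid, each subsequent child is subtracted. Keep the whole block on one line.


difference() { translate([461, 434, 0]) cube([3740, 102, 2425]); translate([950, 434, 816]) cube([1009, 102, 1370]); }


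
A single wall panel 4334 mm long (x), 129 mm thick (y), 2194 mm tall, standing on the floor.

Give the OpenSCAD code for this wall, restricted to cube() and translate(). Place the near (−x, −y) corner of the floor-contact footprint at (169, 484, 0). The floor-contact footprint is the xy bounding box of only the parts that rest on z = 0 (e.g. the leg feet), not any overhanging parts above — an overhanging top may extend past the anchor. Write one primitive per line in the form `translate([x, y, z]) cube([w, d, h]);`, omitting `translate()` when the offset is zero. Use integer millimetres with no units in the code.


translate([169, 484, 0]) cube([4334, 129, 2194]);


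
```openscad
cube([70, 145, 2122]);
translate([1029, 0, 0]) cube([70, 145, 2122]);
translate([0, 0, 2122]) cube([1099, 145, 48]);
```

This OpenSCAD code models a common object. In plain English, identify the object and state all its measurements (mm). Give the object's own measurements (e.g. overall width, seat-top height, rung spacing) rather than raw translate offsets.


A door frame. The clear opening is 959 mm wide and 2122 mm high. Two 70 mm wide jambs, 145 mm deep, stand either side of the opening from the floor to the top of the opening. A 48 mm thick head sits across the top of both jambs, spanning the full outside width of the frame.


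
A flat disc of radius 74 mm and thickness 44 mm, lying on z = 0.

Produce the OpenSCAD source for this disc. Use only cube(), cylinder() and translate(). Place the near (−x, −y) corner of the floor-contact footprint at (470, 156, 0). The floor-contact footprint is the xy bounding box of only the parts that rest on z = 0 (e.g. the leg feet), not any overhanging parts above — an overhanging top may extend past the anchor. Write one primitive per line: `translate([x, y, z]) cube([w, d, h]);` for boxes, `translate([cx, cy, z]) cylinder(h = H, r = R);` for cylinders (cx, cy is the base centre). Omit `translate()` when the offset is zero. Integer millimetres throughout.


translate([544, 230, 0]) cylinder(h = 44, r = 74);


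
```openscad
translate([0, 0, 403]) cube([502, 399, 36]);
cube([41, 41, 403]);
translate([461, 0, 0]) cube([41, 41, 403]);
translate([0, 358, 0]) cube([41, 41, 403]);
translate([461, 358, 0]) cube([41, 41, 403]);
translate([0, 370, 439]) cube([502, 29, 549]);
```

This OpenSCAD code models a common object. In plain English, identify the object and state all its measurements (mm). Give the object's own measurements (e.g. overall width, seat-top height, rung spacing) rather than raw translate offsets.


A chair. The seat is a 502×399×36 mm slab with its top at z = 439 mm, on four 41×41 mm corner legs (flush with the seat edges, standing on z = 0). A flat backrest 29 mm thick, 549 mm tall, spans the full seat width and rises from the seat top along its +y edge, rear face flush with the rear of the seat.


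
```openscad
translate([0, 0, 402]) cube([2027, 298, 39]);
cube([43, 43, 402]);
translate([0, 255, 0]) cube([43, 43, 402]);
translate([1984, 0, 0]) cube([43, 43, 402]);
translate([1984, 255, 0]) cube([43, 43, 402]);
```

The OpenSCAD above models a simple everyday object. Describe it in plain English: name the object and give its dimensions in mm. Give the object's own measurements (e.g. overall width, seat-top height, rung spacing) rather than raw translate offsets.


A bench: a 2027×298 mm seat slab, 39 mm thick, top at z = 441 mm, on four 43×43 mm square legs flush with the seat corners and standing on z = 0.


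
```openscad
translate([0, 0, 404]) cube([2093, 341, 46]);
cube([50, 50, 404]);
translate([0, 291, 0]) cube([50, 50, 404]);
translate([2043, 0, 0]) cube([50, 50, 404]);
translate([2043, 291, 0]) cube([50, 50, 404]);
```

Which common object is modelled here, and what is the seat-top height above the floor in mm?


A bench. The seat-top height is 450 mm.

A long slab on four corner posts — a bench. The slab sits at z = 404 with thickness 46, so the top is 404 + 46 = 450 mm.


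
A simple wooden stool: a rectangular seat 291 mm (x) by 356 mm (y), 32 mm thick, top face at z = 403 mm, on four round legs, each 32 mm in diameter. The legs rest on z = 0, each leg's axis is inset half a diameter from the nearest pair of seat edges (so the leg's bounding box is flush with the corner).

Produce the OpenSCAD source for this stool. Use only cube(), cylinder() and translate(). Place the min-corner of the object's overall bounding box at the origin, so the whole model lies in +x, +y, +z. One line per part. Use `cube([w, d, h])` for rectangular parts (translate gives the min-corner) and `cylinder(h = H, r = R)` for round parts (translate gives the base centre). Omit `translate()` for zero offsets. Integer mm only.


translate([0, 0, 371]) cube([291, 356, 32]);
translate([16, 16, 0]) cylinder(h = 371, r = 16);
translate([275, 16, 0]) cylinder(h = 371, r = 16);
translate([16, 340, 0]) cylinder(h = 371, r = 16);
translate([275, 340, 0]) cylinder(h = 371, r = 16);


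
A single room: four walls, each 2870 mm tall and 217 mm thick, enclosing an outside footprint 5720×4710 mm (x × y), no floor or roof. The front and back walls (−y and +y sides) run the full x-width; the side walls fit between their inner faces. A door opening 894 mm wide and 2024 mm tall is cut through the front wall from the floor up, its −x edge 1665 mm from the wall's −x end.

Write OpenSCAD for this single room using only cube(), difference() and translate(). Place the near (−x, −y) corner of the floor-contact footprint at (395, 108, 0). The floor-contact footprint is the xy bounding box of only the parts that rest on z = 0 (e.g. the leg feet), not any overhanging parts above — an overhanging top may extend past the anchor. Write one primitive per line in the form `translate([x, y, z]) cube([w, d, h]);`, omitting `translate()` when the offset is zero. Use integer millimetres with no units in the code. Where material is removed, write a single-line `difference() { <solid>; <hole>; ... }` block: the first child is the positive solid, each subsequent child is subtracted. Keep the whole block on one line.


difference() { translate([395, 108, 0]) cube([5720, 217, 2870]); translate([2060, 108, 0]) cube([894, 217, 2024]); }
translate([395, 4601, 0]) cube([5720, 217, 2870]);
translate([395, 325, 0]) cube([217, 4276, 2870]);
translate([5898, 325, 0]) cube([217, 4276, 2870]);
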